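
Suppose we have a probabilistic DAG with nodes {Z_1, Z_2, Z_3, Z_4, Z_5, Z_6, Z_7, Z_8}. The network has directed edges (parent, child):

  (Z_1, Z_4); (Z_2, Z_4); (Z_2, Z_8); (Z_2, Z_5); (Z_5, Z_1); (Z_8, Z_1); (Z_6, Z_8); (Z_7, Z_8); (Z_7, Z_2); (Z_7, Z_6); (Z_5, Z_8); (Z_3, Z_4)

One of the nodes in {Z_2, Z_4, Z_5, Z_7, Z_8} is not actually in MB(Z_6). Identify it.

A node's Markov blanket = Pa ∪ Ch ∪ (parents of Ch other than the node itself).
Z_6 has parent Z_7.
Z_6's children: Z_8.
Other parents of Z_6's children:
  Z_8: Z_2, Z_5, Z_7
MB(Z_6) = {Z_2, Z_5, Z_7, Z_8}.
Z_4 is neither a parent, child, nor co-parent of Z_6, so it does not belong.

Z_4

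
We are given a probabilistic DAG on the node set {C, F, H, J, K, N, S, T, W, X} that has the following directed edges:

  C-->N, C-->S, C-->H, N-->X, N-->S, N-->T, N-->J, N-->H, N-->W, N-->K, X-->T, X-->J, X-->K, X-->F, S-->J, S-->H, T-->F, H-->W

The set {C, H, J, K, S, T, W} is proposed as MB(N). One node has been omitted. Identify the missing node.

X

By definition, MB(N) is built from N's parents, N's children, and the co-parents of N.
Children of N: H, J, K, S, T, W, X.
Parents of N: C.
Parents of each child, excluding N:
  X: no additional parents.
  parents(S) \ {N} = {C}.
  T also has parent X.
  J also has parents S, X.
  H's other parents are C, S.
  W also has parent H.
  K also has parent X.
MB(N) = {C, H, J, K, S, T, W, X}.
Comparing with the claimed set, X is missing.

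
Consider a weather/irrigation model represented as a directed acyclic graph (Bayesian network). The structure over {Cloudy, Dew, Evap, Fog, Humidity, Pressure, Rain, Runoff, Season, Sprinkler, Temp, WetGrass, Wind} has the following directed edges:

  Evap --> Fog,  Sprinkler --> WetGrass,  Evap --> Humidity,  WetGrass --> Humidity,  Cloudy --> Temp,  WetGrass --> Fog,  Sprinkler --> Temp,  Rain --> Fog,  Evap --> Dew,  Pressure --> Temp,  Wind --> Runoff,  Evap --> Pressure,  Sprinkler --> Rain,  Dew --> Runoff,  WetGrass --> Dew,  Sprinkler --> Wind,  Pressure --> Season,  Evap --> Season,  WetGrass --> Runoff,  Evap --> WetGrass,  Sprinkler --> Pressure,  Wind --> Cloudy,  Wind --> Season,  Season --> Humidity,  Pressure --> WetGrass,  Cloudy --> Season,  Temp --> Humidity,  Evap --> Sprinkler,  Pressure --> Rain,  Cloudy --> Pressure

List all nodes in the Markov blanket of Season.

{Cloudy, Evap, Humidity, Pressure, Temp, WetGrass, Wind}

By definition, MB(Season) is built from Season's parents, Season's children, and the co-parents of Season.
Ch(Season) = {Humidity}.
Pa(Season) = {Cloudy, Evap, Pressure, Wind}.
For each child, the remaining parents (spouses of Season):
  parents(Humidity) \ {Season} = {Evap, Temp, WetGrass}.
MB(Season) = {Cloudy, Evap, Humidity, Pressure, Temp, WetGrass, Wind}.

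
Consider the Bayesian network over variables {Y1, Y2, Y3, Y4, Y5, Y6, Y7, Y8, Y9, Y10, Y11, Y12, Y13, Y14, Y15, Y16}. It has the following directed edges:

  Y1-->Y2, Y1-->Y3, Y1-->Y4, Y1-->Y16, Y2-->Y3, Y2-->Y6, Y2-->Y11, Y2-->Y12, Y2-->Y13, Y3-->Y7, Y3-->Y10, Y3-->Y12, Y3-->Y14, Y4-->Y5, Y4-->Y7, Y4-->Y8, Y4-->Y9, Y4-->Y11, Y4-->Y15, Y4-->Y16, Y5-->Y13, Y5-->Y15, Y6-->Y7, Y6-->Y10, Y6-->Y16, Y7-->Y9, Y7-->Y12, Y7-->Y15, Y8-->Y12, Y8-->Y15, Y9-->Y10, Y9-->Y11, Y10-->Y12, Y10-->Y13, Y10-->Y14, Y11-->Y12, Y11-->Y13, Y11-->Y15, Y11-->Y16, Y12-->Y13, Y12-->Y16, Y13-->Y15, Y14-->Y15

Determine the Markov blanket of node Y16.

{Y1, Y4, Y6, Y11, Y12}

Y16's parents: Y1, Y4, Y6, Y11, Y12.
Ch(Y16) = {}.
Y16 has no children, so there are no co-parents.
So the Markov blanket of Y16 is {Y1, Y4, Y6, Y11, Y12}.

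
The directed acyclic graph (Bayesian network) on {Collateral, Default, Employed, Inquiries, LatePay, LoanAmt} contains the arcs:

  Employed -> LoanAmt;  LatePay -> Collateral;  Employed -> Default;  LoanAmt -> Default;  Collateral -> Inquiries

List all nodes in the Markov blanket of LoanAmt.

{Default, Employed}

Children of LoanAmt: Default.
LoanAmt's parents: Employed.
Other parents of LoanAmt's children:
  parents(Default) \ {LoanAmt} = {Employed}.
MB(LoanAmt) = {Default, Employed}.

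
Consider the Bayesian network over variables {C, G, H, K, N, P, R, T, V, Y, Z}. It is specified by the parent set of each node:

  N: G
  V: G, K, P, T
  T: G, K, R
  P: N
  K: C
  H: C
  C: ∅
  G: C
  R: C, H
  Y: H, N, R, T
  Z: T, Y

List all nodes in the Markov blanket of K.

K's parents: C.
Ch(K) = {T, V}.
Other parents of K's children:
  parents(T) \ {K} = {G, R}.
  V also has parents G, P, T.
MB(K) = {C, G, P, R, T, V}.

{C, G, P, R, T, V}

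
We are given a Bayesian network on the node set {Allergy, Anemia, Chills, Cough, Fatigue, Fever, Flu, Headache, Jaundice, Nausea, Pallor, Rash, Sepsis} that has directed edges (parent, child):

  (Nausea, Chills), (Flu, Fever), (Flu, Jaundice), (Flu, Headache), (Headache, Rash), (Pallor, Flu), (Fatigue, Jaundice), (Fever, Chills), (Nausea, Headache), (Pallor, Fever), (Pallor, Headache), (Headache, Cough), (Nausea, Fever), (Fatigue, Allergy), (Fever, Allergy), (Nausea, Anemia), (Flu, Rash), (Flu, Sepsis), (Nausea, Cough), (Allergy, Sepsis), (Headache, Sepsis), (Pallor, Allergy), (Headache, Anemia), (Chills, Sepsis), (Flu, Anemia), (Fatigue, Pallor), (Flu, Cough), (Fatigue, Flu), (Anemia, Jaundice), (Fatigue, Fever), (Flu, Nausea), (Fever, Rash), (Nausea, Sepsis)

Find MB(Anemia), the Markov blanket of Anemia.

Pa(Anemia) = {Flu, Headache, Nausea}.
Anemia's children: Jaundice.
Other parents of Anemia's children:
  Jaundice's other parents are Fatigue, Flu.
Union: {Flu, Headache, Nausea} ∪ {Jaundice} ∪ {Fatigue, Flu} = {Fatigue, Flu, Headache, Jaundice, Nausea}.

{Fatigue, Flu, Headache, Jaundice, Nausea}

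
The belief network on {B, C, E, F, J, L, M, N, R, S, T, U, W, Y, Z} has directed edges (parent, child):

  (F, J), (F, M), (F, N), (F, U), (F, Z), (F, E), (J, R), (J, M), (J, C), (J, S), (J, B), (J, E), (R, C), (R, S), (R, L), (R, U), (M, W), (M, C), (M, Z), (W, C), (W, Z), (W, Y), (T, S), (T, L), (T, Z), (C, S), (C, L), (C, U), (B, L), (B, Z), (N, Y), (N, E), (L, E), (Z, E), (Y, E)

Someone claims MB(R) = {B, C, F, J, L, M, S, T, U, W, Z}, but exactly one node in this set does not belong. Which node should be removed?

R's parents: J.
Ch(R) = {C, L, S, U}.
Parents of each child, excluding R:
  parents(C) \ {R} = {J, M, W}.
  S also has parents C, J, T.
  L's other parents are B, C, T.
  parents(U) \ {R} = {C, F}.
MB(R) = {B, C, F, J, L, M, S, T, U, W}.
Z is neither a parent, child, nor co-parent of R, so it does not belong.

Z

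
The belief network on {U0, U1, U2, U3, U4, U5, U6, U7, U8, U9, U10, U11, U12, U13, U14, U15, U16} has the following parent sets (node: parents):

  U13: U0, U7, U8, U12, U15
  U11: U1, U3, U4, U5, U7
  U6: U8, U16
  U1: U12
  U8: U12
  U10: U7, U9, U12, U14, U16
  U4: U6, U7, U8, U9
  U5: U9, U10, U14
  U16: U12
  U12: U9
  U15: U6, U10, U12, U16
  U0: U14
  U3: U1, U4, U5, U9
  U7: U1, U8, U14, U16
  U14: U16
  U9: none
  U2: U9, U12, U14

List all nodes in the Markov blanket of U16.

{U1, U6, U7, U8, U9, U10, U12, U14, U15}

Pa(U16) = {U12}.
Ch(U16) = {U6, U7, U10, U14, U15}.
Co-parents of U16 (other parents of its children):
  U14 has no other parent.
  U7 also has parents U1, U8, U14.
  U10 also has parents U7, U9, U12, U14.
  U6 also has parent U8.
  parents(U15) \ {U16} = {U6, U10, U12}.
MB(U16) = {U1, U6, U7, U8, U9, U10, U12, U14, U15}.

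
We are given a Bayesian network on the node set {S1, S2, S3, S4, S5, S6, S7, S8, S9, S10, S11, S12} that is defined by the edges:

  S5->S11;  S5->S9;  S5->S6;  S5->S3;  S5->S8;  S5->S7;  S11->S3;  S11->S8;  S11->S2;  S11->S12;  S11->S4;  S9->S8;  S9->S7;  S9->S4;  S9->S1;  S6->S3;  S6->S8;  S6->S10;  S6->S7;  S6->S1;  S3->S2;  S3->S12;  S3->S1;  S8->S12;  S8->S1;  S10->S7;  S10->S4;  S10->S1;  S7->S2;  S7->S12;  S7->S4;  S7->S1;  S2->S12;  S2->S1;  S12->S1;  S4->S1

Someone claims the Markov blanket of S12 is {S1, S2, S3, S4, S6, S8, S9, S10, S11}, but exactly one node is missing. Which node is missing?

The Markov blanket of a node is its parents, its children, and the other parents of its children.
S12 has child S1.
Pa(S12) = {S2, S3, S7, S8, S11}.
For each child, the remaining parents (spouses of S12):
  S1's other parents are S2, S3, S4, S6, S7, S8, S9, S10.
MB(S12) = {S1, S2, S3, S4, S6, S7, S8, S9, S10, S11}.
Comparing with the claimed set, S7 is missing.

S7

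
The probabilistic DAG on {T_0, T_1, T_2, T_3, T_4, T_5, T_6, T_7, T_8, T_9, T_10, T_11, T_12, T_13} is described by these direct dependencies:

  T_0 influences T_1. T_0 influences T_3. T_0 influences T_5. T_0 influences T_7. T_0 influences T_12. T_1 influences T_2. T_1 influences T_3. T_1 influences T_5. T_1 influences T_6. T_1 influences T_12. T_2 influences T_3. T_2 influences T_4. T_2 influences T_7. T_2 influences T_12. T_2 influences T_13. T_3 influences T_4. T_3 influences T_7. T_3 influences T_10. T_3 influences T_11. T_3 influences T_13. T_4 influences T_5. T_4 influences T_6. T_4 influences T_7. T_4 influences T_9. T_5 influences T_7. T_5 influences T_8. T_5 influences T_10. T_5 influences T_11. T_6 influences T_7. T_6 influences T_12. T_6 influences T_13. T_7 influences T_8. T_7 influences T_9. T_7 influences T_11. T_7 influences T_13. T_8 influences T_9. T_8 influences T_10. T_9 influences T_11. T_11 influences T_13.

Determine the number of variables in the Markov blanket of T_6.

A node's Markov blanket = Pa ∪ Ch ∪ (parents of Ch other than the node itself).
Parents of T_6: T_1, T_4.
Ch(T_6) = {T_7, T_12, T_13}.
For each child, the remaining parents (spouses of T_6):
  T_7 also has parents T_0, T_2, T_3, T_4, T_5.
  parents(T_12) \ {T_6} = {T_0, T_1, T_2}.
  parents(T_13) \ {T_6} = {T_2, T_3, T_7, T_11}.
MB(T_6) = {T_0, T_1, T_2, T_3, T_4, T_5, T_7, T_11, T_12, T_13}, which has 10 nodes.

10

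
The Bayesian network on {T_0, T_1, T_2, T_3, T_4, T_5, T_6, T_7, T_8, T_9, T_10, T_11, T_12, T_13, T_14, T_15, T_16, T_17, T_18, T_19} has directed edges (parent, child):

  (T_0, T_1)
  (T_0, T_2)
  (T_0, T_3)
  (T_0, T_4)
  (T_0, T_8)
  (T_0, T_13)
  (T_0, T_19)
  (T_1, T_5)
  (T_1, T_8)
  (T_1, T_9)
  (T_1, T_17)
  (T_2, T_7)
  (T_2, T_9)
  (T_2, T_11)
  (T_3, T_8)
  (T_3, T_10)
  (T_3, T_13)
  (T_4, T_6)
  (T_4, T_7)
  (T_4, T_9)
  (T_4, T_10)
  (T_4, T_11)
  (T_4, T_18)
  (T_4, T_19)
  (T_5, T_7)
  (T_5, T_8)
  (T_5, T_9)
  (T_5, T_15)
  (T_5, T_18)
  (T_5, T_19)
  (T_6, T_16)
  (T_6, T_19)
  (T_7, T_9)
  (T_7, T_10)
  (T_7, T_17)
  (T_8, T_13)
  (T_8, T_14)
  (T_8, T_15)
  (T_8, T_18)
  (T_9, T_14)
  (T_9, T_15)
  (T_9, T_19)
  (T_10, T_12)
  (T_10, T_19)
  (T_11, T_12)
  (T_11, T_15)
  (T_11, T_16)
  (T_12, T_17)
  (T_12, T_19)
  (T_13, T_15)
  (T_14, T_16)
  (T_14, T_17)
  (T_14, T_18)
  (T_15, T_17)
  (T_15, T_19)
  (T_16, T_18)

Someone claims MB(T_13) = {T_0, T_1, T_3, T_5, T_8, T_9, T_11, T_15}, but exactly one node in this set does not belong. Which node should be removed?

T_1

Parents of T_13: T_0, T_3, T_8.
T_13 has child T_15.
Co-parents of T_13 (other parents of its children):
  parents(T_15) \ {T_13} = {T_5, T_8, T_9, T_11}.
MB(T_13) = {T_0, T_3, T_5, T_8, T_9, T_11, T_15}.
T_1 is neither a parent, child, nor co-parent of T_13, so it does not belong.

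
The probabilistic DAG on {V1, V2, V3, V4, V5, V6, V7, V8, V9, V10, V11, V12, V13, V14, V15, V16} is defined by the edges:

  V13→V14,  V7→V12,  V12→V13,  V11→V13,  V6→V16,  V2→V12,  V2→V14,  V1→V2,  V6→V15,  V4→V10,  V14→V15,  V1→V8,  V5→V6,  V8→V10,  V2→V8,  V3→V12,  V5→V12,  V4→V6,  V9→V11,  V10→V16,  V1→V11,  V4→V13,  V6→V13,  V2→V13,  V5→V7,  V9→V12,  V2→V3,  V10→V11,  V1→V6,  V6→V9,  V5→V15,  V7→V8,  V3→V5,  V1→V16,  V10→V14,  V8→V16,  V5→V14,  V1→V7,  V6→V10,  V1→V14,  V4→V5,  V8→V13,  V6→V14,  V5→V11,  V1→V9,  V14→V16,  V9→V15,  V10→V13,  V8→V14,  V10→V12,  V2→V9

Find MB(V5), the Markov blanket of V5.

The Markov blanket of a node is its parents, its children, and the other parents of its children.
Ch(V5) = {V6, V7, V11, V12, V14, V15}.
Pa(V5) = {V3, V4}.
Other parents of V5's children:
  V6 also has parents V1, V4.
  parents(V7) \ {V5} = {V1}.
  V11 also has parents V1, V9, V10.
  V12 also has parents V2, V3, V7, V9, V10.
  V14 also has parents V1, V2, V6, V8, V10, V13.
  V15's other parents are V6, V9, V14.
MB(V5) = {V1, V2, V3, V4, V6, V7, V8, V9, V10, V11, V12, V13, V14, V15}.

{V1, V2, V3, V4, V6, V7, V8, V9, V10, V11, V12, V13, V14, V15}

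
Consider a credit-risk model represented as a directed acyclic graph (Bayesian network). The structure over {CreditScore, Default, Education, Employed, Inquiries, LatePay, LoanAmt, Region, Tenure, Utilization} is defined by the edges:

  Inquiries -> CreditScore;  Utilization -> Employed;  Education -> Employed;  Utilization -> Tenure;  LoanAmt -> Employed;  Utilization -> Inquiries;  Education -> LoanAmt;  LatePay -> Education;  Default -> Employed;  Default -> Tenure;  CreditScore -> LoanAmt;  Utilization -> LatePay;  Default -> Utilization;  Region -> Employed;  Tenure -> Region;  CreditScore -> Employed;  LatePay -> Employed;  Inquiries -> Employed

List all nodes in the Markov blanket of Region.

Ch(Region) = {Employed}.
Region has parent Tenure.
Other parents of Region's children:
  Employed's other parents are CreditScore, Default, Education, Inquiries, LatePay, LoanAmt, Utilization.
So the Markov blanket of Region is {CreditScore, Default, Education, Employed, Inquiries, LatePay, LoanAmt, Tenure, Utilization}.

{CreditScore, Default, Education, Employed, Inquiries, LatePay, LoanAmt, Tenure, Utilization}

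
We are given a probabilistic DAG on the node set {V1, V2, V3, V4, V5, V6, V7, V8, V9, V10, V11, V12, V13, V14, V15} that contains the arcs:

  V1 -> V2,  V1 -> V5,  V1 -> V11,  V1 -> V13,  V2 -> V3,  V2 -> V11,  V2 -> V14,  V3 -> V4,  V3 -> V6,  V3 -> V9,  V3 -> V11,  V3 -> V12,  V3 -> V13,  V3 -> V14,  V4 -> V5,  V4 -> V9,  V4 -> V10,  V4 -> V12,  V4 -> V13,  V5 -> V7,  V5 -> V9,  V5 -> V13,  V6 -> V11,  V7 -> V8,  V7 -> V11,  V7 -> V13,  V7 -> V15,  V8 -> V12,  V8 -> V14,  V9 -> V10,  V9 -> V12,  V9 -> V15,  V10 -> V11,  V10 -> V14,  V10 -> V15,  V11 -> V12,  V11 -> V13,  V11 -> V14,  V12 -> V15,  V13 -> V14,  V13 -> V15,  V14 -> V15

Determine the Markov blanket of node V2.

{V1, V3, V6, V7, V8, V10, V11, V13, V14}

Recall MB(v) = parents ∪ children ∪ spouses, where spouses are the other parents of v's children.
Children of V2: V3, V11, V14.
V2 has parent V1.
For each child, the remaining parents (spouses of V2):
  V3 has no other parent.
  V11's other parents are V1, V3, V6, V7, V10.
  V14 also has parents V3, V8, V10, V11, V13.
MB(V2) = {V1, V3, V6, V7, V8, V10, V11, V13, V14}.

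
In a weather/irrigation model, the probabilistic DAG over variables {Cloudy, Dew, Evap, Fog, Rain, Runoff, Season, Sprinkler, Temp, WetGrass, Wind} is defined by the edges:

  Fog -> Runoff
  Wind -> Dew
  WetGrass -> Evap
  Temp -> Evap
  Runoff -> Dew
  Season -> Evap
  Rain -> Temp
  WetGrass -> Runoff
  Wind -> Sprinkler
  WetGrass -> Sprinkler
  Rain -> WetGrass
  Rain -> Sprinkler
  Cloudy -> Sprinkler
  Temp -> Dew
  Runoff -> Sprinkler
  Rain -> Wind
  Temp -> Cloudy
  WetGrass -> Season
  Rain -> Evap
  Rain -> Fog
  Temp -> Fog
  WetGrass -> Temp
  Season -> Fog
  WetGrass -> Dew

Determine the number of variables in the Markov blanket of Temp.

Temp has children Cloudy, Dew, Evap, Fog.
Temp's parents: Rain, WetGrass.
Other parents of Temp's children:
  Fog: Rain, Season
  Cloudy: —
  Dew: Runoff, WetGrass, Wind
  Evap: Rain, Season, WetGrass
MB(Temp) = {Cloudy, Dew, Evap, Fog, Rain, Runoff, Season, WetGrass, Wind}, which has 9 nodes.

9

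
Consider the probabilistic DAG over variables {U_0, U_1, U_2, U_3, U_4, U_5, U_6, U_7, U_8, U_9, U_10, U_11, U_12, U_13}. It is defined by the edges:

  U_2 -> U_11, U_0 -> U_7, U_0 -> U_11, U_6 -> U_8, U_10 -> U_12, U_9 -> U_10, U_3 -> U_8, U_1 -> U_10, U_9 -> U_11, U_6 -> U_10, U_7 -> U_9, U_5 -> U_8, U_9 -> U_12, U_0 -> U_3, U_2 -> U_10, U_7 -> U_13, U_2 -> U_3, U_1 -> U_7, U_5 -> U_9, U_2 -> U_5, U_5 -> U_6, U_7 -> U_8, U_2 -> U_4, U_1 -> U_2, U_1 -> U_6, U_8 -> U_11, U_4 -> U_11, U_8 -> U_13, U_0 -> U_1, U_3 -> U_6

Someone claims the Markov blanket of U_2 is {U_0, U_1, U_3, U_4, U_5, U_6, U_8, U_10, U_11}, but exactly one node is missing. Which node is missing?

Children of U_2: U_3, U_4, U_5, U_10, U_11.
Parents of U_2: U_1.
Parents of each child, excluding U_2:
  parents(U_3) \ {U_2} = {U_0}.
  U_4: no additional parents.
  U_5: no additional parents.
  U_10 also has parents U_1, U_6, U_9.
  U_11 also has parents U_0, U_4, U_8, U_9.
MB(U_2) = {U_0, U_1, U_3, U_4, U_5, U_6, U_8, U_9, U_10, U_11}.
Comparing with the claimed set, U_9 is missing.

U_9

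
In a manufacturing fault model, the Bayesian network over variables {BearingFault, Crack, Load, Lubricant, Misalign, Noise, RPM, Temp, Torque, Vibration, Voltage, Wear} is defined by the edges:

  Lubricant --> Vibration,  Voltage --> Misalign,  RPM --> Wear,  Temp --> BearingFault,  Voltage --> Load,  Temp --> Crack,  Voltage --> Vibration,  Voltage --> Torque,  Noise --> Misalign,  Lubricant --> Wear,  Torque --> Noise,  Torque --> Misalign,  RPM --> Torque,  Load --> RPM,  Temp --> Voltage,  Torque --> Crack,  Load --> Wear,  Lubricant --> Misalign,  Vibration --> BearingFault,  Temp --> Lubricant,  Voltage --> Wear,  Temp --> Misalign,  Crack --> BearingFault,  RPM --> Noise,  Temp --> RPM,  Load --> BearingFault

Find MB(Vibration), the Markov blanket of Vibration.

{BearingFault, Crack, Load, Lubricant, Temp, Voltage}

Parents of Vibration: Lubricant, Voltage.
Vibration's children: BearingFault.
Co-parents of Vibration (other parents of its children):
  BearingFault also has parents Crack, Load, Temp.
Taking the union gives {BearingFault, Crack, Load, Lubricant, Temp, Voltage}.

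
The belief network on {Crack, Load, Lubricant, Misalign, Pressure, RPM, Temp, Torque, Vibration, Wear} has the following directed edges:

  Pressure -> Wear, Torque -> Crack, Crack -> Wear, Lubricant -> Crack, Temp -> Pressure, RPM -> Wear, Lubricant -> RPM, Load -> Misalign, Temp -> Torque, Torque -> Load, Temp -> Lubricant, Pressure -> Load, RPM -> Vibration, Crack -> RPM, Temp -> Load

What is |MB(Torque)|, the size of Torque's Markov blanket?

5

Ch(Torque) = {Crack, Load}.
Torque has parent Temp.
For each child, the remaining parents (spouses of Torque):
  Load: Pressure, Temp
  Crack: Lubricant
MB(Torque) = {Crack, Load, Lubricant, Pressure, Temp}, which has 5 nodes.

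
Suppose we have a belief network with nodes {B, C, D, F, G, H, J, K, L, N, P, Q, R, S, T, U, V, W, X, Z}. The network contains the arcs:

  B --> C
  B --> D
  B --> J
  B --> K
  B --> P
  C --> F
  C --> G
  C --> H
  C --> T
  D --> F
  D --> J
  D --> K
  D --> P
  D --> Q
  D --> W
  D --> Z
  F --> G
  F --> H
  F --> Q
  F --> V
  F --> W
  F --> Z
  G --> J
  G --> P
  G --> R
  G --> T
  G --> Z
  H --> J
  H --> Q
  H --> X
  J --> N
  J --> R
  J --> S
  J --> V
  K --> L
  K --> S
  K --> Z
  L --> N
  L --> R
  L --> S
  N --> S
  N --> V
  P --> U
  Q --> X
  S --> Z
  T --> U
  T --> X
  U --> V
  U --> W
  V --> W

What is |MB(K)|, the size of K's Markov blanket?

9

Children of K: L, S, Z.
K's parents: B, D.
For each child, the remaining parents (spouses of K):
  L has no other parent.
  parents(S) \ {K} = {J, L, N}.
  Z also has parents D, F, G, S.
MB(K) = {B, D, F, G, J, L, N, S, Z}, which has 9 nodes.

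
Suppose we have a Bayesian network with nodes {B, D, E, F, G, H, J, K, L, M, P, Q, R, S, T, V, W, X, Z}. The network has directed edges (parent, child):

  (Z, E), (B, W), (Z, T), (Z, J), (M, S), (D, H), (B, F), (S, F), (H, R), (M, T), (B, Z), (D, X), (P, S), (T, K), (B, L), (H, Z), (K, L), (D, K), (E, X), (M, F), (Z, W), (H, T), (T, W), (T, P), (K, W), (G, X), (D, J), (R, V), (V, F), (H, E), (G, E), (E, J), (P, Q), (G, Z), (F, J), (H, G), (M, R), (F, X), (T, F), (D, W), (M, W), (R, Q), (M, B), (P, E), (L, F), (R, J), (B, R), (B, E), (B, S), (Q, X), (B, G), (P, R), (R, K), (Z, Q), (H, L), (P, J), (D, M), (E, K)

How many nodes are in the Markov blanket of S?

S has child F.
Parents of S: B, M, P.
Parents of each child, excluding S:
  F's other parents are B, L, M, T, V.
MB(S) = {B, F, L, M, P, T, V}, which has 7 nodes.

7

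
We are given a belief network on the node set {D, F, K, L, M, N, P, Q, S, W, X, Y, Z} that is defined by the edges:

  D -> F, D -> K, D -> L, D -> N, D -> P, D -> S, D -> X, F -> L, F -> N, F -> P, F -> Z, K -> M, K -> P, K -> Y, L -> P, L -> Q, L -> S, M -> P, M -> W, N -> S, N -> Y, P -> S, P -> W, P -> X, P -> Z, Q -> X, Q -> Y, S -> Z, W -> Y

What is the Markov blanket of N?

A node's Markov blanket = Pa ∪ Ch ∪ (parents of Ch other than the node itself).
N has children S, Y.
N's parents: D, F.
Other parents of N's children:
  S also has parents D, L, P.
  Y also has parents K, Q, W.
So the Markov blanket of N is {D, F, K, L, P, Q, S, W, Y}.

{D, F, K, L, P, Q, S, W, Y}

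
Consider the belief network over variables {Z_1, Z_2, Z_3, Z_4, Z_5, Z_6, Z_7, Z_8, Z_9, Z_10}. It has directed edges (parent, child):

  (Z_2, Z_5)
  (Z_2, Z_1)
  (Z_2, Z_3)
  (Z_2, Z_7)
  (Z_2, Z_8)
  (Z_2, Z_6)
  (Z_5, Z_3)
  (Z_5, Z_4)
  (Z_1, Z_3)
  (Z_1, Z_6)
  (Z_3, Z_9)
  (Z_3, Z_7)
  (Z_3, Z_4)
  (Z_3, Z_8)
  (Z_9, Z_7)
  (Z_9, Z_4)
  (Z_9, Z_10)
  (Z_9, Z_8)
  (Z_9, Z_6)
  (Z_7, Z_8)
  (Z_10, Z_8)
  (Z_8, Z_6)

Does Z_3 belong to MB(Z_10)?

Yes

Z_3 is a co-parent of Z_10: both are parents of Z_8.
So Z_3 ∈ MB(Z_10).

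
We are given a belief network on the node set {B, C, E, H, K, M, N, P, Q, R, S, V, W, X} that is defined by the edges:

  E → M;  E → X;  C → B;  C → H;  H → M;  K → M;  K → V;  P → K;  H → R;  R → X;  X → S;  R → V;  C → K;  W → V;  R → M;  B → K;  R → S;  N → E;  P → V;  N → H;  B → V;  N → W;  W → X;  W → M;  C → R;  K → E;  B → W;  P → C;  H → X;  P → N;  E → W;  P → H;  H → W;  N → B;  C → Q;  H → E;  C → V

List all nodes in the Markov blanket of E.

A node's Markov blanket = Pa ∪ Ch ∪ (parents of Ch other than the node itself).
E has parents H, K, N.
E has children M, W, X.
Co-parents of E (other parents of its children):
  W's other parents are B, H, N.
  X's other parents are H, R, W.
  parents(M) \ {E} = {H, K, R, W}.
MB(E) = {B, H, K, M, N, R, W, X}.

{B, H, K, M, N, R, W, X}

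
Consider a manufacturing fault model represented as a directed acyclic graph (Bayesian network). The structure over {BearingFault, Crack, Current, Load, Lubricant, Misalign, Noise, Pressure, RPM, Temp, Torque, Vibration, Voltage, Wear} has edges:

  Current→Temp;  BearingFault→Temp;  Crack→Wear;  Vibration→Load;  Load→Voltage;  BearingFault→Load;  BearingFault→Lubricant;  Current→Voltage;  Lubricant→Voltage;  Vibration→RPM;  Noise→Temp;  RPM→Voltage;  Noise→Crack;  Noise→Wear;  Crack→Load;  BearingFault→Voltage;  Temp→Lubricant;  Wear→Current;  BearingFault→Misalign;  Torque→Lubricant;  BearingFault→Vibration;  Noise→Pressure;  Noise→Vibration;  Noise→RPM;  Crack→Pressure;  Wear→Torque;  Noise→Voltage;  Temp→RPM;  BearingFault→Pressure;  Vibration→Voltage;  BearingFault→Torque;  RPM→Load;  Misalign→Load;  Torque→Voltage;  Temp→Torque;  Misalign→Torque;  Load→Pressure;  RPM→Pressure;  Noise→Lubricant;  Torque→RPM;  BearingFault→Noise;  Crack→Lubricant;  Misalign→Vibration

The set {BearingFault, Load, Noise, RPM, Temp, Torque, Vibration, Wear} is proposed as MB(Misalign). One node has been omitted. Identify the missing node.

The Markov blanket of a node is its parents, its children, and the other parents of its children.
Misalign's children: Load, Torque, Vibration.
Misalign's parents: BearingFault.
For each child, the remaining parents (spouses of Misalign):
  Vibration: BearingFault, Noise
  Torque: BearingFault, Temp, Wear
  Load: BearingFault, Crack, RPM, Vibration
MB(Misalign) = {BearingFault, Crack, Load, Noise, RPM, Temp, Torque, Vibration, Wear}.
Comparing with the claimed set, Crack is missing.

Crack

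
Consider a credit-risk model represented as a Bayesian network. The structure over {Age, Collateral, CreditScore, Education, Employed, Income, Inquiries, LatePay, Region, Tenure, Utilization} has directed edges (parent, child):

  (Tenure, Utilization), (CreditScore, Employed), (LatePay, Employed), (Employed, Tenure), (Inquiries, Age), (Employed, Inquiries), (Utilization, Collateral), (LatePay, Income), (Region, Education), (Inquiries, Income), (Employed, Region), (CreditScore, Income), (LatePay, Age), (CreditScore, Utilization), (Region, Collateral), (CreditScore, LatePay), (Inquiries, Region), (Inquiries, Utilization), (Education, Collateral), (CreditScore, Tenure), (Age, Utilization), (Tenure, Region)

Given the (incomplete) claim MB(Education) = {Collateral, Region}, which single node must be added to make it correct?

Education's parents: Region.
Education has child Collateral.
Other parents of Education's children:
  Collateral: Region, Utilization
MB(Education) = {Collateral, Region, Utilization}.
Comparing with the claimed set, Utilization is missing.

Utilization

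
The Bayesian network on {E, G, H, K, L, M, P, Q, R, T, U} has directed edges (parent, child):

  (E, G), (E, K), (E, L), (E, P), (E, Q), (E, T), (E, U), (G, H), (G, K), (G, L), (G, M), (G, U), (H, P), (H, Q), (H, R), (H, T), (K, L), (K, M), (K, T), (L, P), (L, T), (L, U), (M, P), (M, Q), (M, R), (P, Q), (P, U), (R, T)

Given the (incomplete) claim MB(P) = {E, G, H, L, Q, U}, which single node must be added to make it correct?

A node's Markov blanket = Pa ∪ Ch ∪ (parents of Ch other than the node itself).
Ch(P) = {Q, U}.
P has parents E, H, L, M.
Other parents of P's children:
  parents(Q) \ {P} = {E, H, M}.
  parents(U) \ {P} = {E, G, L}.
MB(P) = {E, G, H, L, M, Q, U}.
Comparing with the claimed set, M is missing.

M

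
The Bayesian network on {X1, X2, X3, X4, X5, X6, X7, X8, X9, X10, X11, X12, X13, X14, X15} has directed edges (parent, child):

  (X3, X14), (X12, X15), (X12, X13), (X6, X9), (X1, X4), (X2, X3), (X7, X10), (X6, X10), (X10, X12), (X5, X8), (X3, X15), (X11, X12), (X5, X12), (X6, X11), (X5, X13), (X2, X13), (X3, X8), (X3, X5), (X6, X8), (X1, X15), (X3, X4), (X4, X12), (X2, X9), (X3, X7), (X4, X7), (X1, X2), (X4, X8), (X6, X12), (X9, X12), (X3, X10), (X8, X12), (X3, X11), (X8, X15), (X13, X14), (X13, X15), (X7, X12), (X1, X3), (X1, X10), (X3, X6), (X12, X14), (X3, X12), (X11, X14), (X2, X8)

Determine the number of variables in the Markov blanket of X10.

Children of X10: X12.
Parents of X10: X1, X3, X6, X7.
Other parents of X10's children:
  X12 also has parents X3, X4, X5, X6, X7, X8, X9, X11.
MB(X10) = {X1, X3, X4, X5, X6, X7, X8, X9, X11, X12}, which has 10 nodes.

10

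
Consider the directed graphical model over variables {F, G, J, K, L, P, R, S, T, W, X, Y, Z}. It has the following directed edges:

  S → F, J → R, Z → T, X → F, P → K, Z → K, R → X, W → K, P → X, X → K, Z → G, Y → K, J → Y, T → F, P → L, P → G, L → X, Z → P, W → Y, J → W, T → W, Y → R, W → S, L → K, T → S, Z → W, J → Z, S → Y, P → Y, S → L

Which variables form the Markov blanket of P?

P has parent Z.
P's children: G, K, L, X, Y.
For each child, the remaining parents (spouses of P):
  Y's other parents are J, S, W.
  L also has parent S.
  G also has parent Z.
  X also has parents L, R.
  K also has parents L, W, X, Y, Z.
MB(P) = {G, J, K, L, R, S, W, X, Y, Z}.

{G, J, K, L, R, S, W, X, Y, Z}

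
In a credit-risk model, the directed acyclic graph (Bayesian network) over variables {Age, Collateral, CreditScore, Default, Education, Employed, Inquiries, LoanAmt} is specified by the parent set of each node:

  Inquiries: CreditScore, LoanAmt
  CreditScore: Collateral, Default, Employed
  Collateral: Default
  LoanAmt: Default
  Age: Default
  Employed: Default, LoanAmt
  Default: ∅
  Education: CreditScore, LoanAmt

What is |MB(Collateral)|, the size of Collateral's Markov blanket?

3

Parents of Collateral: Default.
Collateral's children: CreditScore.
For each child, the remaining parents (spouses of Collateral):
  CreditScore's other parents are Default, Employed.
MB(Collateral) = {CreditScore, Default, Employed}, which has 3 nodes.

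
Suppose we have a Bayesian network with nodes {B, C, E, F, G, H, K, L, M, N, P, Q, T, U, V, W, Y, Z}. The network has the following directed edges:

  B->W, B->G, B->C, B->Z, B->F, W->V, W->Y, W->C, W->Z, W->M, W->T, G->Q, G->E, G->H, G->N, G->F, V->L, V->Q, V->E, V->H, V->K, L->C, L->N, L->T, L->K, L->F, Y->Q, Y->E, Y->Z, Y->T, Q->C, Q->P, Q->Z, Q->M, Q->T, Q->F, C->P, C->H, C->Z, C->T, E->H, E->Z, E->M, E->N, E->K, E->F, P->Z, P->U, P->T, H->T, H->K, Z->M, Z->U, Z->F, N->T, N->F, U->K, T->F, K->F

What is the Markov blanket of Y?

{B, C, E, G, H, L, N, P, Q, T, V, W, Z}

Ch(Y) = {E, Q, T, Z}.
Y has parent W.
Co-parents of Y (other parents of its children):
  Q: G, V
  E: G, V
  Z: B, C, E, P, Q, W
  T: C, H, L, N, P, Q, W
MB(Y) = {B, C, E, G, H, L, N, P, Q, T, V, W, Z}.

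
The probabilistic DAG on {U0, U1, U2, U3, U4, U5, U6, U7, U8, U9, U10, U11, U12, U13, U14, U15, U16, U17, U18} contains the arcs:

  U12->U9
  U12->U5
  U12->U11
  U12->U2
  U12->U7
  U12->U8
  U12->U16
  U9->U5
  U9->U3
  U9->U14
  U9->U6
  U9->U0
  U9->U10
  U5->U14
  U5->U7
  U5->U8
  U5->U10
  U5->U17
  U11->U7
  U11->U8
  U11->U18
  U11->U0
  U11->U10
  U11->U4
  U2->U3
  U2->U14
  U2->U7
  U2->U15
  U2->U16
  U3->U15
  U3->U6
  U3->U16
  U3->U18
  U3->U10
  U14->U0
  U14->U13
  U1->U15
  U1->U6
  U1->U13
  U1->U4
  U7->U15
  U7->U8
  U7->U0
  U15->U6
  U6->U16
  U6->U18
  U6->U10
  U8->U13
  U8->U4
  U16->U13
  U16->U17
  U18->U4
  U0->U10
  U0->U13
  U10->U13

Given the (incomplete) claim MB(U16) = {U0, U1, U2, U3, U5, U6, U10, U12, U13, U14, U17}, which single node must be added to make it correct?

U8

Parents of U16: U2, U3, U6, U12.
U16 has children U13, U17.
Other parents of U16's children:
  parents(U13) \ {U16} = {U0, U1, U8, U10, U14}.
  U17's other parent is U5.
MB(U16) = {U0, U1, U2, U3, U5, U6, U8, U10, U12, U13, U14, U17}.
Comparing with the claimed set, U8 is missing.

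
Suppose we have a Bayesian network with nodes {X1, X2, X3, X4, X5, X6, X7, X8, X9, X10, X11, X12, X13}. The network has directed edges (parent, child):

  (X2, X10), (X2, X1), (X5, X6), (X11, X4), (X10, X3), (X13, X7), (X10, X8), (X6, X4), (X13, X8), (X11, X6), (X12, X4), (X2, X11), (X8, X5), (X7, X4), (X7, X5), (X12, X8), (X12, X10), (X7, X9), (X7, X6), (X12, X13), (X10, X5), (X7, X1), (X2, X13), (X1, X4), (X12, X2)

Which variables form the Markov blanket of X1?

Pa(X1) = {X2, X7}.
X1 has child X4.
For each child, the remaining parents (spouses of X1):
  X4: X6, X7, X11, X12
Taking the union gives {X2, X4, X6, X7, X11, X12}.

{X2, X4, X6, X7, X11, X12}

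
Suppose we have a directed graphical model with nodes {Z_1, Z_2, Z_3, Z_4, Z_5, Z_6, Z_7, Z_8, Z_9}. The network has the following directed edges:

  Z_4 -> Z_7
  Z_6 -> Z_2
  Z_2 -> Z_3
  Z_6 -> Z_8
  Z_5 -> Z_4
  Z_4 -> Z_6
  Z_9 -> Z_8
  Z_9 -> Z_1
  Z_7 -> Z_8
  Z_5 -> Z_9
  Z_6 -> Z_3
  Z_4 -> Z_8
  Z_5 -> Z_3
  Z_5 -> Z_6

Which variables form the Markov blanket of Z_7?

{Z_4, Z_6, Z_8, Z_9}

The Markov blanket of a node is its parents, its children, and the other parents of its children.
Ch(Z_7) = {Z_8}.
Pa(Z_7) = {Z_4}.
For each child, the remaining parents (spouses of Z_7):
  Z_8: Z_4, Z_6, Z_9
Union: {Z_4} ∪ {Z_8} ∪ {Z_4, Z_6, Z_9} = {Z_4, Z_6, Z_8, Z_9}.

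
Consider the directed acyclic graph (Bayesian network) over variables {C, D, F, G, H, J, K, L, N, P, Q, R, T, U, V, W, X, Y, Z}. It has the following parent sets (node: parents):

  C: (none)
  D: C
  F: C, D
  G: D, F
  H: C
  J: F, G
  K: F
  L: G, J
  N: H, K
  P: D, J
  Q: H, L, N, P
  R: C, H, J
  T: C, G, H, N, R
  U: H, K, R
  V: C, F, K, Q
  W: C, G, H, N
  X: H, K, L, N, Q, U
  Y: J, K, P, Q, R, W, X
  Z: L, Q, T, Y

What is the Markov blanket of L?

{G, H, J, K, N, P, Q, T, U, X, Y, Z}

Recall MB(v) = parents ∪ children ∪ spouses, where spouses are the other parents of v's children.
Pa(L) = {G, J}.
L's children: Q, X, Z.
For each child, the remaining parents (spouses of L):
  Q: H, N, P
  X: H, K, N, Q, U
  Z: Q, T, Y
So the Markov blanket of L is {G, H, J, K, N, P, Q, T, U, X, Y, Z}.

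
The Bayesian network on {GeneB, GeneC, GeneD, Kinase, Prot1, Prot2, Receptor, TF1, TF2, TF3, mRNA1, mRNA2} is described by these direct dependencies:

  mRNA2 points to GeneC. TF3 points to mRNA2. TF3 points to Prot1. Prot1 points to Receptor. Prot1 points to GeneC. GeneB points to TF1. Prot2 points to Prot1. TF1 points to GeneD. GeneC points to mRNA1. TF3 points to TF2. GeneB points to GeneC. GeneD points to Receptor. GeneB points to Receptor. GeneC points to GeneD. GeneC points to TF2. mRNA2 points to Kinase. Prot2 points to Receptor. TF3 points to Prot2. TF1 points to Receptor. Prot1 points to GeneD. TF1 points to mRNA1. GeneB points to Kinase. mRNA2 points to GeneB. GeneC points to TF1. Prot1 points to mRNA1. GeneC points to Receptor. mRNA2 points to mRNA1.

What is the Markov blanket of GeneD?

Parents of GeneD: GeneC, Prot1, TF1.
Children of GeneD: Receptor.
Co-parents of GeneD (other parents of its children):
  parents(Receptor) \ {GeneD} = {GeneB, GeneC, Prot1, Prot2, TF1}.
Taking the union gives {GeneB, GeneC, Prot1, Prot2, Receptor, TF1}.

{GeneB, GeneC, Prot1, Prot2, Receptor, TF1}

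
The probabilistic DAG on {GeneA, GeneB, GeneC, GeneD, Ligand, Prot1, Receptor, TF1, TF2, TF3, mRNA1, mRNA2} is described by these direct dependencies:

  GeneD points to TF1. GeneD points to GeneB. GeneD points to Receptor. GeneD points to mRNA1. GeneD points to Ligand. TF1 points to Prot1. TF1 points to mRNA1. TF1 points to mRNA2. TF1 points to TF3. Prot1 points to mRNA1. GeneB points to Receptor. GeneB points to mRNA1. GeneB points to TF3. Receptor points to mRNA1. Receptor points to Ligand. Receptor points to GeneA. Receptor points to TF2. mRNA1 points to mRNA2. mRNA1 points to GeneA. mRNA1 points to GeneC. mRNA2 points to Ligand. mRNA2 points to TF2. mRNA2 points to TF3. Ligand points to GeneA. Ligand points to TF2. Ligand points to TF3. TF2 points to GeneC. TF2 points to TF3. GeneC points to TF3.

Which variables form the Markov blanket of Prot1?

Pa(Prot1) = {TF1}.
Ch(Prot1) = {mRNA1}.
For each child, the remaining parents (spouses of Prot1):
  parents(mRNA1) \ {Prot1} = {GeneB, GeneD, Receptor, TF1}.
Union: {TF1} ∪ {mRNA1} ∪ {GeneB, GeneD, Receptor, TF1} = {GeneB, GeneD, Receptor, TF1, mRNA1}.

{GeneB, GeneD, Receptor, TF1, mRNA1}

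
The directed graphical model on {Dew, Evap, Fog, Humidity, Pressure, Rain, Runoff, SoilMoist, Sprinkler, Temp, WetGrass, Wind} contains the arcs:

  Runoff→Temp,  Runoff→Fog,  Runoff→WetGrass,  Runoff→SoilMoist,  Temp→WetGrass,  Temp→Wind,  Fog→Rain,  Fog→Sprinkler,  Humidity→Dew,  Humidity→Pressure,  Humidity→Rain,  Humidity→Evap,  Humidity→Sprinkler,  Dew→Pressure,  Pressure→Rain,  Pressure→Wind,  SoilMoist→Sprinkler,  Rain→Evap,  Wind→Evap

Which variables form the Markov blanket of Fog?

{Humidity, Pressure, Rain, Runoff, SoilMoist, Sprinkler}

Fog has children Rain, Sprinkler.
Fog has parent Runoff.
Co-parents of Fog (other parents of its children):
  Rain's other parents are Humidity, Pressure.
  parents(Sprinkler) \ {Fog} = {Humidity, SoilMoist}.
MB(Fog) = {Humidity, Pressure, Rain, Runoff, SoilMoist, Sprinkler}.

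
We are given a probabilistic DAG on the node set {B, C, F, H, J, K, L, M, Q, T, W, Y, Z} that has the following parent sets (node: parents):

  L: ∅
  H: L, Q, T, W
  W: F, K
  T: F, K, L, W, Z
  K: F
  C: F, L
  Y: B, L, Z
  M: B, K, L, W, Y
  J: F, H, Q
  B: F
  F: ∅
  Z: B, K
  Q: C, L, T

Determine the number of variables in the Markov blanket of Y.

Recall MB(v) = parents ∪ children ∪ spouses, where spouses are the other parents of v's children.
Pa(Y) = {B, L, Z}.
Y has child M.
Other parents of Y's children:
  M also has parents B, K, L, W.
MB(Y) = {B, K, L, M, W, Z}, which has 6 nodes.

6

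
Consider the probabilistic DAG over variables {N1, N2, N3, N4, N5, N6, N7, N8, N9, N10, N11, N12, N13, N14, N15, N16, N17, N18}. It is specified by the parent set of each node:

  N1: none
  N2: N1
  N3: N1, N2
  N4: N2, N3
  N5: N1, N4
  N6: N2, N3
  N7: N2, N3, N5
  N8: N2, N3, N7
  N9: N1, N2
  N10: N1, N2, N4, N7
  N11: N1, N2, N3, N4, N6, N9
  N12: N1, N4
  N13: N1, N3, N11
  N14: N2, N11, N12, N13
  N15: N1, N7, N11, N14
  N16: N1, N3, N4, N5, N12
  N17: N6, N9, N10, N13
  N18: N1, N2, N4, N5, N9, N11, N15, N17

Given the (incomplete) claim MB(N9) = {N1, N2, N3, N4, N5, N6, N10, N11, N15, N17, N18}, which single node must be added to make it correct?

By definition, MB(N9) is built from N9's parents, N9's children, and the co-parents of N9.
N9's children: N11, N17, N18.
Parents of N9: N1, N2.
Other parents of N9's children:
  N11: N1, N2, N3, N4, N6
  N17: N6, N10, N13
  N18: N1, N2, N4, N5, N11, N15, N17
MB(N9) = {N1, N2, N3, N4, N5, N6, N10, N11, N13, N15, N17, N18}.
Comparing with the claimed set, N13 is missing.

N13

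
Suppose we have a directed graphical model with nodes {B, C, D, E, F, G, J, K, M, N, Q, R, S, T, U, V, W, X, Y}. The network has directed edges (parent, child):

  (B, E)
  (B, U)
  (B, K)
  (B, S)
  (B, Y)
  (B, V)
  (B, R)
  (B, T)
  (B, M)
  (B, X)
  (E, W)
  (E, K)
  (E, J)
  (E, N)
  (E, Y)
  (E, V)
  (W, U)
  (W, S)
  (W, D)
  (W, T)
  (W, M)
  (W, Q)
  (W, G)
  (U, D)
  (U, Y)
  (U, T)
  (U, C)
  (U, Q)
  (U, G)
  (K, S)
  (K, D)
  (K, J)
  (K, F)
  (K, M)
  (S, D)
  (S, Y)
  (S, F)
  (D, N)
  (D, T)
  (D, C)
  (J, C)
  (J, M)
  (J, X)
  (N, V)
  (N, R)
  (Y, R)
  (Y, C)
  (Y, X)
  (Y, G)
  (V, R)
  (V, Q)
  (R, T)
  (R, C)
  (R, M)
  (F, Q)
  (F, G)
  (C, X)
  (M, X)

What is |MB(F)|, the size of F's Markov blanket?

By definition, MB(F) is built from F's parents, F's children, and the co-parents of F.
F has parents K, S.
F's children: G, Q.
Parents of each child, excluding F:
  parents(Q) \ {F} = {U, V, W}.
  G's other parents are U, W, Y.
MB(F) = {G, K, Q, S, U, V, W, Y}, which has 8 nodes.

8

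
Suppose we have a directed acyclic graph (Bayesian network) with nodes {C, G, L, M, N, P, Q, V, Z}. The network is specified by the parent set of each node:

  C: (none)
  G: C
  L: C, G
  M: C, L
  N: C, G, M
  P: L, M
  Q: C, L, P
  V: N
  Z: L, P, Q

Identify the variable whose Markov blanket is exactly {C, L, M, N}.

The target node must have every member of {C, L, M, N} as a parent, child, or co-parent, and no others.
Parents of G: C; children: L, N; co-parents: C, M.
These exactly cover the given set, so the node is G.

G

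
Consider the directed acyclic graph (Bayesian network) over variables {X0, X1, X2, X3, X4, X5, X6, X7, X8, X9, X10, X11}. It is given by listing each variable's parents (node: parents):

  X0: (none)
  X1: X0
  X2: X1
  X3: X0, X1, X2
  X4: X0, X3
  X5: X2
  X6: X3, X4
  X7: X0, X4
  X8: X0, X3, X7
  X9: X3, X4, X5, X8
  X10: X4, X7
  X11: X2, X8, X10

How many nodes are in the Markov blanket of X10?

5

A node's Markov blanket = Pa ∪ Ch ∪ (parents of Ch other than the node itself).
Pa(X10) = {X4, X7}.
Children of X10: X11.
Parents of each child, excluding X10:
  X11's other parents are X2, X8.
MB(X10) = {X2, X4, X7, X8, X11}, which has 5 nodes.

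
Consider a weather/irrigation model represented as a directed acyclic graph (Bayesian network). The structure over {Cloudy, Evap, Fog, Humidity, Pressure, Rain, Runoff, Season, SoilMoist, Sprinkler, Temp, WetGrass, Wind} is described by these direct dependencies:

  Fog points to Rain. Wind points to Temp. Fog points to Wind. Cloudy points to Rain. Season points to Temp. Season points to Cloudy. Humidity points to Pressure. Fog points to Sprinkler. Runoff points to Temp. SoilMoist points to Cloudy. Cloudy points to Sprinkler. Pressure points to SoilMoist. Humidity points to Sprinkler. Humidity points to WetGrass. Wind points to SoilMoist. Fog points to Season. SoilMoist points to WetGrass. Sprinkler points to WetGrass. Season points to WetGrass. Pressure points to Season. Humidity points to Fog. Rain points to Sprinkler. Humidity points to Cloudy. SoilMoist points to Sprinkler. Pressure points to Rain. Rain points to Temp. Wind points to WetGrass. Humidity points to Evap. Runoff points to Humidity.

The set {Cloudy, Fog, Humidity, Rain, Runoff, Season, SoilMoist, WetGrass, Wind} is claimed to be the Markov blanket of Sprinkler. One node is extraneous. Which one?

Pa(Sprinkler) = {Cloudy, Fog, Humidity, Rain, SoilMoist}.
Children of Sprinkler: WetGrass.
Parents of each child, excluding Sprinkler:
  WetGrass also has parents Humidity, Season, SoilMoist, Wind.
MB(Sprinkler) = {Cloudy, Fog, Humidity, Rain, Season, SoilMoist, WetGrass, Wind}.
Runoff is neither a parent, child, nor co-parent of Sprinkler, so it does not belong.

Runoff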